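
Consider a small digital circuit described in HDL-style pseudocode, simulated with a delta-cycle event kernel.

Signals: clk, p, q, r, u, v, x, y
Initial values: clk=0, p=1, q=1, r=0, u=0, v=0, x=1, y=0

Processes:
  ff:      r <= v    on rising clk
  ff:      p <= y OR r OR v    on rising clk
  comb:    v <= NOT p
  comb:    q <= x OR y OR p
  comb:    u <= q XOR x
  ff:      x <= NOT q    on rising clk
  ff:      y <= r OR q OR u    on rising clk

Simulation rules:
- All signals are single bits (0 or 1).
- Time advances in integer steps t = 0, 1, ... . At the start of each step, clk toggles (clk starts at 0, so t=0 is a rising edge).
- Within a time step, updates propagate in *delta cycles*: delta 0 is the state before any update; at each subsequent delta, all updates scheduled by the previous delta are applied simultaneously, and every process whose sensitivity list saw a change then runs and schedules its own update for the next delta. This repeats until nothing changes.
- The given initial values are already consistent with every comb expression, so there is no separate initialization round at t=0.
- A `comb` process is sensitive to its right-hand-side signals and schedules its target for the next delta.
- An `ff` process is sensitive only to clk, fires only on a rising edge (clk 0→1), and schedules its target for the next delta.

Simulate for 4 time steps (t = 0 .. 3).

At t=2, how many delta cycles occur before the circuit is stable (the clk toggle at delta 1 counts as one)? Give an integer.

t0.Δ0 v=0 u=0 q=1 r=0 p=1 clk=0 y=0 x=1
t0.Δ1 v=0 u=0 q=1 r=0 p=1 clk=1 y=0 x=1
t0.Δ2 v=0 u=0 q=1 r=0 p=0 clk=1 y=1 x=0
t0.Δ3 v=1 u=1 q=1 r=0 p=0 clk=1 y=1 x=0
t1.Δ0 v=1 u=1 q=1 r=0 p=0 clk=1 y=1 x=0
t1.Δ1 v=1 u=1 q=1 r=0 p=0 clk=0 y=1 x=0
t2.Δ0 v=1 u=1 q=1 r=0 p=0 clk=0 y=1 x=0
t2.Δ1 v=1 u=1 q=1 r=0 p=0 clk=1 y=1 x=0
t2.Δ2 v=1 u=1 q=1 r=1 p=1 clk=1 y=1 x=0
t2.Δ3 v=0 u=1 q=1 r=1 p=1 clk=1 y=1 x=0
t3.Δ0 v=0 u=1 q=1 r=1 p=1 clk=1 y=1 x=0
t3.Δ1 v=0 u=1 q=1 r=1 p=1 clk=0 y=1 x=0

3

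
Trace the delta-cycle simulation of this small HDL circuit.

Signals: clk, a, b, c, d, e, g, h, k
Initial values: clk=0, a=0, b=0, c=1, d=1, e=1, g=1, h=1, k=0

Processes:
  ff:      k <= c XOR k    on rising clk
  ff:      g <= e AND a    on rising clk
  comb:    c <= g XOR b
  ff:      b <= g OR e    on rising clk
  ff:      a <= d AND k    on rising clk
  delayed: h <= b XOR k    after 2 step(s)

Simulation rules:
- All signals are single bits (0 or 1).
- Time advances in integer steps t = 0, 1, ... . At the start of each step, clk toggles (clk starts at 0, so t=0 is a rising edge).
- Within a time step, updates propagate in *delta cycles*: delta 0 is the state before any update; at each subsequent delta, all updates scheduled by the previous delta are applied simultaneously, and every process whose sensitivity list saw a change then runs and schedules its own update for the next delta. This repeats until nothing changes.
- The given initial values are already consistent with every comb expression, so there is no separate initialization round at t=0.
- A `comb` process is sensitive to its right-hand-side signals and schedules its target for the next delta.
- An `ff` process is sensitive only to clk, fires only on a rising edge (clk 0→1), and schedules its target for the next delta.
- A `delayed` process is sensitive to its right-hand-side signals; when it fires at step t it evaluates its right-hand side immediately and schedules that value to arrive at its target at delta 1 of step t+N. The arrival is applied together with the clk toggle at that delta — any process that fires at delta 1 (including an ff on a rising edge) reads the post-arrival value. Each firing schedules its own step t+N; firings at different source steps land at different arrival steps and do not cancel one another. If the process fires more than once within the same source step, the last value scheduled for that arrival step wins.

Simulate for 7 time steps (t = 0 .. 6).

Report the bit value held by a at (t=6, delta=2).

1

t=0 Δ0: a=0 d=1 k=0 c=1 b=0 e=1 clk=0 g=1 h=1
  Δ1: clk:0→1
  Δ2: k:0→1, b:0→1, g:1→0
  (2Δ to stable)
t=1 Δ0: a=0 d=1 k=1 c=1 b=1 e=1 clk=1 g=0 h=1
  Δ1: clk:1→0
  (1Δ to stable)
t=2 Δ0: a=0 d=1 k=1 c=1 b=1 e=1 clk=0 g=0 h=1
  Δ1: clk:0→1, h:1→0
  Δ2: a:0→1, k:1→0
  (2Δ to stable)
t=3 Δ0: a=1 d=1 k=0 c=1 b=1 e=1 clk=1 g=0 h=0
  Δ1: clk:1→0
  (1Δ to stable)
t=4 Δ0: a=1 d=1 k=0 c=1 b=1 e=1 clk=0 g=0 h=0
  Δ1: clk:0→1, h:0→1
  Δ2: a:1→0, k:0→1, g:0→1
  Δ3: c:1→0
  (3Δ to stable)
t=5 Δ0: a=0 d=1 k=1 c=0 b=1 e=1 clk=1 g=1 h=1
  Δ1: clk:1→0
  (1Δ to stable)
t=6 Δ0: a=0 d=1 k=1 c=0 b=1 e=1 clk=0 g=1 h=1
  Δ1: clk:0→1, h:1→0
  Δ2: a:0→1, g:1→0
  Δ3: c:0→1
  (3Δ to stable)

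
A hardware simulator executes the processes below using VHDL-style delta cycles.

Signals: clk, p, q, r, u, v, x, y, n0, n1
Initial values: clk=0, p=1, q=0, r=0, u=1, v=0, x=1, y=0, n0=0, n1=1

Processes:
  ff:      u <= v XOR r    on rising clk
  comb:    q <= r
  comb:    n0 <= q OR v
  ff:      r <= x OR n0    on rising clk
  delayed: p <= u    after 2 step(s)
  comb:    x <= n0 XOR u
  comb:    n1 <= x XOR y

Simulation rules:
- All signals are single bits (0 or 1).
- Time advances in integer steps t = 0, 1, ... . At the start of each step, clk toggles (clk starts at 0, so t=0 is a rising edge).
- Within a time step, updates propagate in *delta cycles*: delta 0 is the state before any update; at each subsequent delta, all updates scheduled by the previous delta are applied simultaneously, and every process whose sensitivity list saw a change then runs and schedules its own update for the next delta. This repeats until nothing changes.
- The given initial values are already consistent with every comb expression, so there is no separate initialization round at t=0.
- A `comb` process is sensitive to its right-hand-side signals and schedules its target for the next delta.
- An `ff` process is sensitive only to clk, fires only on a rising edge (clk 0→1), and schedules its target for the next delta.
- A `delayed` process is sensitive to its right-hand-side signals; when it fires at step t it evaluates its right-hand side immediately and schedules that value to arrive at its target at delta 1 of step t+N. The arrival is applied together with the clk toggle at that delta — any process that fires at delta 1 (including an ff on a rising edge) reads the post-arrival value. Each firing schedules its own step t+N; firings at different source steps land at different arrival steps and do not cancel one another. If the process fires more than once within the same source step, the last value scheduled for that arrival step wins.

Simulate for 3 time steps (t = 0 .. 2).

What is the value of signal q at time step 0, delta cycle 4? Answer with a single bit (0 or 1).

1

t=0 Δ0: q=0 x=1 p=1 u=1 r=0 n0=0 v=0 n1=1 y=0 clk=0
  Δ1: clk:0→1
  Δ2: u:1→0, r:0→1
  Δ3: q:0→1, x:1→0
  Δ4: n0:0→1, n1:1→0
  Δ5: x:0→1
  Δ6: n1:0→1
  (6Δ to stable)
t=1 Δ0: q=1 x=1 p=1 u=0 r=1 n0=1 v=0 n1=1 y=0 clk=1
  Δ1: clk:1→0
  (1Δ to stable)
t=2 Δ0: q=1 x=1 p=1 u=0 r=1 n0=1 v=0 n1=1 y=0 clk=0
  Δ1: p:1→0, clk:0→1
  Δ2: u:0→1
  Δ3: x:1→0
  Δ4: n1:1→0
  (4Δ to stable)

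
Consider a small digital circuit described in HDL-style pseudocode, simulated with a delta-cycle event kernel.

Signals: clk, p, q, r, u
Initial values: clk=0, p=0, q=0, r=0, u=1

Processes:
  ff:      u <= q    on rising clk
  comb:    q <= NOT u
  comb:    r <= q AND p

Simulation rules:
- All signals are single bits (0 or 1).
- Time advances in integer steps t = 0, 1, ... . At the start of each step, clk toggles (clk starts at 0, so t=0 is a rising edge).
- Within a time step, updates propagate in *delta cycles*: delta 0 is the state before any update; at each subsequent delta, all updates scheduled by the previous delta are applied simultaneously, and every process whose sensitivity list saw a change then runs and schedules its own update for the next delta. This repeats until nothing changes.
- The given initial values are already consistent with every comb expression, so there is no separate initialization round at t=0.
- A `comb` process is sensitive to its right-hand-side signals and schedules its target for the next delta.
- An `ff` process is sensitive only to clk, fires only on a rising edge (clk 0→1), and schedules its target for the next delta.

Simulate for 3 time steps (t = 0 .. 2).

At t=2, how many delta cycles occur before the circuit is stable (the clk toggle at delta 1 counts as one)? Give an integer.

3

t0.Δ0 r=0 clk=0 u=1 q=0 p=0
t0.Δ1 r=0 clk=1 u=1 q=0 p=0
t0.Δ2 r=0 clk=1 u=0 q=0 p=0
t0.Δ3 r=0 clk=1 u=0 q=1 p=0
t1.Δ0 r=0 clk=1 u=0 q=1 p=0
t1.Δ1 r=0 clk=0 u=0 q=1 p=0
t2.Δ0 r=0 clk=0 u=0 q=1 p=0
t2.Δ1 r=0 clk=1 u=0 q=1 p=0
t2.Δ2 r=0 clk=1 u=1 q=1 p=0
t2.Δ3 r=0 clk=1 u=1 q=0 p=0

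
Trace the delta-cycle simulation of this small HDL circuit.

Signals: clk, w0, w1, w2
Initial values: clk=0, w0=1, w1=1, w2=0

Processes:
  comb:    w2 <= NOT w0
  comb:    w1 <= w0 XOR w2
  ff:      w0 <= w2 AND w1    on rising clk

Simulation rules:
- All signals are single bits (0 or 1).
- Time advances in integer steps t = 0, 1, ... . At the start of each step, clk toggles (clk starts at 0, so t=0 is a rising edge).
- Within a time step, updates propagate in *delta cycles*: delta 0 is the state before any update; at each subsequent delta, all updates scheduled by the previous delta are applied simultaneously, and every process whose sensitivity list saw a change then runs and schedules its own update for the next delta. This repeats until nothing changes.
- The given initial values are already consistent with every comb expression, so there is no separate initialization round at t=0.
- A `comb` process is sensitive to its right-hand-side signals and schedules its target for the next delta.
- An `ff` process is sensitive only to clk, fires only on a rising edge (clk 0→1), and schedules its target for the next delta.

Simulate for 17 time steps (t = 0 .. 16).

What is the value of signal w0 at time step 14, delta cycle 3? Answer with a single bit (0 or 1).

t=0 Δ0: w2=0 clk=0 w1=1 w0=1
  Δ1: clk:0→1
  Δ2: w0:1→0
  Δ3: w2:0→1, w1:1→0
  Δ4: w1:0→1
  (4Δ to stable)
t=1 Δ0: w2=1 clk=1 w1=1 w0=0
  Δ1: clk:1→0
  (1Δ to stable)
t=2 Δ0: w2=1 clk=0 w1=1 w0=0
  Δ1: clk:0→1
  Δ2: w0:0→1
  Δ3: w2:1→0, w1:1→0
  Δ4: w1:0→1
  (4Δ to stable)
t=3 Δ0: w2=0 clk=1 w1=1 w0=1
  Δ1: clk:1→0
  (1Δ to stable)
t=4 Δ0: w2=0 clk=0 w1=1 w0=1
  Δ1: clk:0→1
  Δ2: w0:1→0
  Δ3: w2:0→1, w1:1→0
  Δ4: w1:0→1
  (4Δ to stable)
t=5 Δ0: w2=1 clk=1 w1=1 w0=0
  Δ1: clk:1→0
  (1Δ to stable)
t=6 Δ0: w2=1 clk=0 w1=1 w0=0
  Δ1: clk:0→1
  Δ2: w0:0→1
  Δ3: w2:1→0, w1:1→0
  Δ4: w1:0→1
  (4Δ to stable)
t=7 Δ0: w2=0 clk=1 w1=1 w0=1
  Δ1: clk:1→0
  (1Δ to stable)
t=8 Δ0: w2=0 clk=0 w1=1 w0=1
  Δ1: clk:0→1
  Δ2: w0:1→0
  Δ3: w2:0→1, w1:1→0
  Δ4: w1:0→1
  (4Δ to stable)
t=9 Δ0: w2=1 clk=1 w1=1 w0=0
  Δ1: clk:1→0
  (1Δ to stable)
t=10 Δ0: w2=1 clk=0 w1=1 w0=0
  Δ1: clk:0→1
  Δ2: w0:0→1
  Δ3: w2:1→0, w1:1→0
  Δ4: w1:0→1
  (4Δ to stable)
t=11 Δ0: w2=0 clk=1 w1=1 w0=1
  Δ1: clk:1→0
  (1Δ to stable)
t=12 Δ0: w2=0 clk=0 w1=1 w0=1
  Δ1: clk:0→1
  Δ2: w0:1→0
  Δ3: w2:0→1, w1:1→0
  Δ4: w1:0→1
  (4Δ to stable)
t=13 Δ0: w2=1 clk=1 w1=1 w0=0
  Δ1: clk:1→0
  (1Δ to stable)
t=14 Δ0: w2=1 clk=0 w1=1 w0=0
  Δ1: clk:0→1
  Δ2: w0:0→1
  Δ3: w2:1→0, w1:1→0
  Δ4: w1:0→1
  (4Δ to stable)
t=15 Δ0: w2=0 clk=1 w1=1 w0=1
  Δ1: clk:1→0
  (1Δ to stable)
t=16 Δ0: w2=0 clk=0 w1=1 w0=1
  Δ1: clk:0→1
  Δ2: w0:1→0
  Δ3: w2:0→1, w1:1→0
  Δ4: w1:0→1
  (4Δ to stable)

1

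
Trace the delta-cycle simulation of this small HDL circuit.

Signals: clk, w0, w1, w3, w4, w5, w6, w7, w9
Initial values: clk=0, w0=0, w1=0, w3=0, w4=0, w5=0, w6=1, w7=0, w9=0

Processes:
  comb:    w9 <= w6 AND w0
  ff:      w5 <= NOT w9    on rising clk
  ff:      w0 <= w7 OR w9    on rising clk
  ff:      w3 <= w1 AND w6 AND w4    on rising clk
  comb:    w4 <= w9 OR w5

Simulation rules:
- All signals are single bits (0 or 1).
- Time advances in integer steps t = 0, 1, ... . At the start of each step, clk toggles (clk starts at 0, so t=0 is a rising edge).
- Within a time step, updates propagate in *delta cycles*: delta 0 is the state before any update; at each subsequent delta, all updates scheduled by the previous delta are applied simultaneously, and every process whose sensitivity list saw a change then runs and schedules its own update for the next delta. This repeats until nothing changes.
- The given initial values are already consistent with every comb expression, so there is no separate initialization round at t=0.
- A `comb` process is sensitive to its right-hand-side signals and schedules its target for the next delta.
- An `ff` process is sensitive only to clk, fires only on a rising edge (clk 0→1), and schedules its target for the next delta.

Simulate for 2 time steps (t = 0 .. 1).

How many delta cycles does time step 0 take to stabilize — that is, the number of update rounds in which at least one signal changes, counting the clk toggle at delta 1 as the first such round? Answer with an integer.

t0.Δ0 w0=0 clk=0 w9=0 w6=1 w3=0 w4=0 w7=0 w1=0 w5=0
t0.Δ1 w0=0 clk=1 w9=0 w6=1 w3=0 w4=0 w7=0 w1=0 w5=0
t0.Δ2 w0=0 clk=1 w9=0 w6=1 w3=0 w4=0 w7=0 w1=0 w5=1
t0.Δ3 w0=0 clk=1 w9=0 w6=1 w3=0 w4=1 w7=0 w1=0 w5=1
t1.Δ0 w0=0 clk=1 w9=0 w6=1 w3=0 w4=1 w7=0 w1=0 w5=1
t1.Δ1 w0=0 clk=0 w9=0 w6=1 w3=0 w4=1 w7=0 w1=0 w5=1

3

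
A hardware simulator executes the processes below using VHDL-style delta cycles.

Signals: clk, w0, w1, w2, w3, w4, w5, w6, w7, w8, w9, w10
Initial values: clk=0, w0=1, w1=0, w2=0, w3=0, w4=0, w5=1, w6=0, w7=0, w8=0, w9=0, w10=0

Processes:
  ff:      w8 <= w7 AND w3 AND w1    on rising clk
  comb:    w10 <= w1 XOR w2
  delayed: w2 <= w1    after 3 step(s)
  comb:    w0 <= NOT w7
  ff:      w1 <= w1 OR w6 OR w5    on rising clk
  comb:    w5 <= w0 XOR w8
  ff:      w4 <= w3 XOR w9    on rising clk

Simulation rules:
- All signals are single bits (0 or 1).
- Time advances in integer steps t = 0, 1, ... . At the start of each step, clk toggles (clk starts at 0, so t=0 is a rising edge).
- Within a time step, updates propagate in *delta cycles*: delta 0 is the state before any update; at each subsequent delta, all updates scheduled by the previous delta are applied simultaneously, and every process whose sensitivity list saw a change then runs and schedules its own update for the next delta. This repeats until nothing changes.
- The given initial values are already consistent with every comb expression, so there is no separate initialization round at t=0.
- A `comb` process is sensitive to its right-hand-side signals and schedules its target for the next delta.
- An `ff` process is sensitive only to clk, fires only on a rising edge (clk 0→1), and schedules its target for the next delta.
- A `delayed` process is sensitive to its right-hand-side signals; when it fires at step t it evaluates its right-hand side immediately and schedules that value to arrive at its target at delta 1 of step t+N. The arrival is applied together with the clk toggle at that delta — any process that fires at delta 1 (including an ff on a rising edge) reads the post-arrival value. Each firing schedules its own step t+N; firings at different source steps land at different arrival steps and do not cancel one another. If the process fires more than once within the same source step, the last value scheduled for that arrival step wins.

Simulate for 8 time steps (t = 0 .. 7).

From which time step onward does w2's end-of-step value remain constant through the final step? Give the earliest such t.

[bits: w1,w7,w5,w0,w6,w3,w2,clk,w10,w4,w8,w9]
t=0: Δ0=001100000000 Δ1=001100010000 Δ2=101100010000 Δ3=101100011000 | 3Δ
t=1: Δ0=101100011000 Δ1=101100001000 | 1Δ
t=2: Δ0=101100001000 Δ1=101100011000 | 1Δ
t=3: Δ0=101100011000 Δ1=101100101000 Δ2=101100100000 | 2Δ
t=4: Δ0=101100100000 Δ1=101100110000 | 1Δ
t=5: Δ0=101100110000 Δ1=101100100000 | 1Δ
t=6: Δ0=101100100000 Δ1=101100110000 | 1Δ
t=7: Δ0=101100110000 Δ1=101100100000 | 1Δ

3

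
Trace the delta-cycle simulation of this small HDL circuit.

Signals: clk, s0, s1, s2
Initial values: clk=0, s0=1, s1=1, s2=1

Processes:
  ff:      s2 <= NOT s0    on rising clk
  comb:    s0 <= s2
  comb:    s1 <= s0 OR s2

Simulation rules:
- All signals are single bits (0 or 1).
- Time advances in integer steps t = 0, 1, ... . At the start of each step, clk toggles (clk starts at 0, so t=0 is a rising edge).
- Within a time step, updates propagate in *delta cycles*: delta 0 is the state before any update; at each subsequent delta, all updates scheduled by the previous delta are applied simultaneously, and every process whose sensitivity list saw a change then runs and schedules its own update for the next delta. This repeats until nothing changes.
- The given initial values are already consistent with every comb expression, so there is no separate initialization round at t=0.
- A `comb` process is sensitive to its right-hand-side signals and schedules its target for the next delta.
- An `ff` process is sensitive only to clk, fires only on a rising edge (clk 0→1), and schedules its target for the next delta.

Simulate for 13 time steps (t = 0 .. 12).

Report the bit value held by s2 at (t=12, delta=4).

t0.Δ0 clk=0 s2=1 s1=1 s0=1
t0.Δ1 clk=1 s2=1 s1=1 s0=1
t0.Δ2 clk=1 s2=0 s1=1 s0=1
t0.Δ3 clk=1 s2=0 s1=1 s0=0
t0.Δ4 clk=1 s2=0 s1=0 s0=0
t1.Δ0 clk=1 s2=0 s1=0 s0=0
t1.Δ1 clk=0 s2=0 s1=0 s0=0
t2.Δ0 clk=0 s2=0 s1=0 s0=0
t2.Δ1 clk=1 s2=0 s1=0 s0=0
t2.Δ2 clk=1 s2=1 s1=0 s0=0
t2.Δ3 clk=1 s2=1 s1=1 s0=1
t3.Δ0 clk=1 s2=1 s1=1 s0=1
t3.Δ1 clk=0 s2=1 s1=1 s0=1
t4.Δ0 clk=0 s2=1 s1=1 s0=1
t4.Δ1 clk=1 s2=1 s1=1 s0=1
t4.Δ2 clk=1 s2=0 s1=1 s0=1
t4.Δ3 clk=1 s2=0 s1=1 s0=0
t4.Δ4 clk=1 s2=0 s1=0 s0=0
t5.Δ0 clk=1 s2=0 s1=0 s0=0
t5.Δ1 clk=0 s2=0 s1=0 s0=0
t6.Δ0 clk=0 s2=0 s1=0 s0=0
t6.Δ1 clk=1 s2=0 s1=0 s0=0
t6.Δ2 clk=1 s2=1 s1=0 s0=0
t6.Δ3 clk=1 s2=1 s1=1 s0=1
t7.Δ0 clk=1 s2=1 s1=1 s0=1
t7.Δ1 clk=0 s2=1 s1=1 s0=1
t8.Δ0 clk=0 s2=1 s1=1 s0=1
t8.Δ1 clk=1 s2=1 s1=1 s0=1
t8.Δ2 clk=1 s2=0 s1=1 s0=1
t8.Δ3 clk=1 s2=0 s1=1 s0=0
t8.Δ4 clk=1 s2=0 s1=0 s0=0
t9.Δ0 clk=1 s2=0 s1=0 s0=0
t9.Δ1 clk=0 s2=0 s1=0 s0=0
t10.Δ0 clk=0 s2=0 s1=0 s0=0
t10.Δ1 clk=1 s2=0 s1=0 s0=0
t10.Δ2 clk=1 s2=1 s1=0 s0=0
t10.Δ3 clk=1 s2=1 s1=1 s0=1
t11.Δ0 clk=1 s2=1 s1=1 s0=1
t11.Δ1 clk=0 s2=1 s1=1 s0=1
t12.Δ0 clk=0 s2=1 s1=1 s0=1
t12.Δ1 clk=1 s2=1 s1=1 s0=1
t12.Δ2 clk=1 s2=0 s1=1 s0=1
t12.Δ3 clk=1 s2=0 s1=1 s0=0
t12.Δ4 clk=1 s2=0 s1=0 s0=0

0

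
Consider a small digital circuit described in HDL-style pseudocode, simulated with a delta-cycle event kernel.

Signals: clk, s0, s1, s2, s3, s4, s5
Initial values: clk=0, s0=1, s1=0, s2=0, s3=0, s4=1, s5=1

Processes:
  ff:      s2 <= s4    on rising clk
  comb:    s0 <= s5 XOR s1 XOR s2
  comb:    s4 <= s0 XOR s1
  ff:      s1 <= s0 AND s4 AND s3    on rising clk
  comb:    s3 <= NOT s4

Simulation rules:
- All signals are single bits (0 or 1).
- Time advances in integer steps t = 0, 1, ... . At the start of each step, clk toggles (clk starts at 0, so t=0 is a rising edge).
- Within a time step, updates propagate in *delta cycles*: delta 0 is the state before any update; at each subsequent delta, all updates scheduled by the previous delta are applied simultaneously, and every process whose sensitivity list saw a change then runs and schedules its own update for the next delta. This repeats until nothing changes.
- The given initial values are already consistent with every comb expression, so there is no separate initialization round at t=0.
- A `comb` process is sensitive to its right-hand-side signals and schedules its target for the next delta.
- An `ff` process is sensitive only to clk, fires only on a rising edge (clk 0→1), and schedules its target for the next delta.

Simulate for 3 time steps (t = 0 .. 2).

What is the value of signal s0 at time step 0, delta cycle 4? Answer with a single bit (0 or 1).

0

[bits: clk,s1,s2,s0,s3,s4,s5]
t=0: Δ0=0001011 Δ1=1001011 Δ2=1011011 Δ3=1010011 Δ4=1010001 Δ5=1010101 | 5Δ
t=1: Δ0=1010101 Δ1=0010101 | 1Δ
t=2: Δ0=0010101 Δ1=1010101 Δ2=1000101 Δ3=1001101 Δ4=1001111 Δ5=1001011 | 5Δ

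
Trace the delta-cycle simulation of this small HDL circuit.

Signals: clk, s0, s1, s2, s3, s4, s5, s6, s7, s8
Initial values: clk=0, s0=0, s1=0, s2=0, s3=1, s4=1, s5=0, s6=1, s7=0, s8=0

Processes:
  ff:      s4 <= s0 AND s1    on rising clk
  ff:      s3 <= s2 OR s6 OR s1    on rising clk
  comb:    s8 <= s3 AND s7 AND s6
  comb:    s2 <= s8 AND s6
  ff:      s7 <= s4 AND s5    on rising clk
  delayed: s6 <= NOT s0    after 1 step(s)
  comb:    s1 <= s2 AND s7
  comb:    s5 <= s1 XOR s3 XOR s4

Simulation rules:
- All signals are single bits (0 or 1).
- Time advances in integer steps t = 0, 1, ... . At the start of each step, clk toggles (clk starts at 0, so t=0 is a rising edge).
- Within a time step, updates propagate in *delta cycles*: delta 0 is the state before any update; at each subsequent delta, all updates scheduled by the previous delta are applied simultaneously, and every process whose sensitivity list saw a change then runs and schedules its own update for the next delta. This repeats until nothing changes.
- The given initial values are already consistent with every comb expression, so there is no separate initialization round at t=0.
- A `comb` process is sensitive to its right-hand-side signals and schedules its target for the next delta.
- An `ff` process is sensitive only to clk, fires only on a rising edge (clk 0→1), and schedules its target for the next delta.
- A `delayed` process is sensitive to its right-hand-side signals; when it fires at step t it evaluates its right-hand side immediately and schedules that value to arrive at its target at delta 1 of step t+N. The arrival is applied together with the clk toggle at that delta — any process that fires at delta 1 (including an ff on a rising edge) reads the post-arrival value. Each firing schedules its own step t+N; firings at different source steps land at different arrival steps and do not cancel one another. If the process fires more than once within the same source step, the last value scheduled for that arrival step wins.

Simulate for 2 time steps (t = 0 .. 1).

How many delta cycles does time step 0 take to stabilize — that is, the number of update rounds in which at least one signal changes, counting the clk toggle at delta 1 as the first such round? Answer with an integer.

t0.Δ0 s4=1 s0=0 s3=1 s8=0 s5=0 s7=0 clk=0 s6=1 s1=0 s2=0
t0.Δ1 s4=1 s0=0 s3=1 s8=0 s5=0 s7=0 clk=1 s6=1 s1=0 s2=0
t0.Δ2 s4=0 s0=0 s3=1 s8=0 s5=0 s7=0 clk=1 s6=1 s1=0 s2=0
t0.Δ3 s4=0 s0=0 s3=1 s8=0 s5=1 s7=0 clk=1 s6=1 s1=0 s2=0
t1.Δ0 s4=0 s0=0 s3=1 s8=0 s5=1 s7=0 clk=1 s6=1 s1=0 s2=0
t1.Δ1 s4=0 s0=0 s3=1 s8=0 s5=1 s7=0 clk=0 s6=1 s1=0 s2=0

3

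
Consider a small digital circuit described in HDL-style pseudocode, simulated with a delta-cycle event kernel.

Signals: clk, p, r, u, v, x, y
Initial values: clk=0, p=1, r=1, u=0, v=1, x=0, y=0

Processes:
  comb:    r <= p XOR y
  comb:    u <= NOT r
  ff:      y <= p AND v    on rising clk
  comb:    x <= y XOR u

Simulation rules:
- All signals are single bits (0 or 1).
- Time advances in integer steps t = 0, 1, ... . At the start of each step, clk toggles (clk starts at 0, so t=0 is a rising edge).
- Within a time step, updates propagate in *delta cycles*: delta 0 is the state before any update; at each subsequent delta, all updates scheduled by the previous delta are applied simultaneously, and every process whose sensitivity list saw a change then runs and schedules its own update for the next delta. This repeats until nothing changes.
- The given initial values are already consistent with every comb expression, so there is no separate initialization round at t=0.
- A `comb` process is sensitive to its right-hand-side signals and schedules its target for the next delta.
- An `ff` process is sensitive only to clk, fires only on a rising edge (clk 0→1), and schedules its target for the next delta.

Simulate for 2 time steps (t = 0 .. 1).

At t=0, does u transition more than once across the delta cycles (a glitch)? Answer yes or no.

[bits: clk,r,u,y,x,p,v]
t=0: Δ0=0100011 Δ1=1100011 Δ2=1101011 Δ3=1001111 Δ4=1011111 Δ5=1011011 | 5Δ
t=1: Δ0=1011011 Δ1=0011011 | 1Δ

no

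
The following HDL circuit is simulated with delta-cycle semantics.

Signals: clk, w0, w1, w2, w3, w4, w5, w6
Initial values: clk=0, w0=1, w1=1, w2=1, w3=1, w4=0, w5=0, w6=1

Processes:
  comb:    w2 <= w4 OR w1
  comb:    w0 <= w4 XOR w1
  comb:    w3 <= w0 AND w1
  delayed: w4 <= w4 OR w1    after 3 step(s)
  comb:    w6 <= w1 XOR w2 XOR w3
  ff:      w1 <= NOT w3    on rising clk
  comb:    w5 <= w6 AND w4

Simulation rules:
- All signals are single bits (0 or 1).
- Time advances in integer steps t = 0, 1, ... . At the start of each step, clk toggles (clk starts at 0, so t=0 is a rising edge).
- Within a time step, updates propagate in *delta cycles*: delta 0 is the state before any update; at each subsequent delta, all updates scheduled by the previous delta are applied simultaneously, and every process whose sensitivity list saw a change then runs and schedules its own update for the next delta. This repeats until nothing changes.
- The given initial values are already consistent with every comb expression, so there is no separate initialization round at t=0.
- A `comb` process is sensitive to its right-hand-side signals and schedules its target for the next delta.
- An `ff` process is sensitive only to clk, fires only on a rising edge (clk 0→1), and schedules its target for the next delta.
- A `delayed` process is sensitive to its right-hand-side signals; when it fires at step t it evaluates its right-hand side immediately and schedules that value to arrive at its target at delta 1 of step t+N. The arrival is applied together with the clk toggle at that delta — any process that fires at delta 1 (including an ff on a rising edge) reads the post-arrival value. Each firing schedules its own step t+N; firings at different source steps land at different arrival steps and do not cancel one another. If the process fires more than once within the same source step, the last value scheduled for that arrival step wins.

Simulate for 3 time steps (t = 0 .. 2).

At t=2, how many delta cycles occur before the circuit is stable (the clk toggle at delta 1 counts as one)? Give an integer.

t=0 Δ0: w6=1 w2=1 w4=0 w5=0 w3=1 w1=1 w0=1 clk=0
  Δ1: clk:0→1
  Δ2: w1:1→0
  Δ3: w6:1→0, w2:1→0, w3:1→0, w0:1→0
  (3Δ to stable)
t=1 Δ0: w6=0 w2=0 w4=0 w5=0 w3=0 w1=0 w0=0 clk=1
  Δ1: clk:1→0
  (1Δ to stable)
t=2 Δ0: w6=0 w2=0 w4=0 w5=0 w3=0 w1=0 w0=0 clk=0
  Δ1: clk:0→1
  Δ2: w1:0→1
  Δ3: w6:0→1, w2:0→1, w0:0→1
  Δ4: w6:1→0, w3:0→1
  Δ5: w6:0→1
  (5Δ to stable)

5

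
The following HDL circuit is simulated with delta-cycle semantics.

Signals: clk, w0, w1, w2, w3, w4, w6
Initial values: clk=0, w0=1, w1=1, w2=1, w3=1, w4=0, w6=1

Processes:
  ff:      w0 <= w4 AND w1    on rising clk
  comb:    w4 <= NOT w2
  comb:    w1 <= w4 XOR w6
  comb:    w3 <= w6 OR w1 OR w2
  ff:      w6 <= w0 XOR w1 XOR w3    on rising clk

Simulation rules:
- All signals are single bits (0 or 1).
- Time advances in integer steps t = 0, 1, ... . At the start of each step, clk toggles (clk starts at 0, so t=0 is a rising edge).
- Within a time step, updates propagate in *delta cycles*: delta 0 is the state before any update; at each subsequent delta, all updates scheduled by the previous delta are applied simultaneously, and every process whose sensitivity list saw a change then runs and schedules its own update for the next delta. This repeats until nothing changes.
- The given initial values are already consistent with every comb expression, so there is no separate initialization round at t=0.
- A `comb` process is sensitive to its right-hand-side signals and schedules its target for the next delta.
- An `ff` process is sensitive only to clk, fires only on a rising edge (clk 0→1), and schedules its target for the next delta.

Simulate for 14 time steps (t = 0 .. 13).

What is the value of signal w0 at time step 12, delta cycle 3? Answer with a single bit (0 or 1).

[bits: w3,w4,w1,w0,w2,w6,clk]
t=0: Δ0=1011110 Δ1=1011111 Δ2=1010111 | 2Δ
t=1: Δ0=1010111 Δ1=1010110 | 1Δ
t=2: Δ0=1010110 Δ1=1010111 Δ2=1010101 Δ3=1000101 | 3Δ
t=3: Δ0=1000101 Δ1=1000100 | 1Δ
t=4: Δ0=1000100 Δ1=1000101 Δ2=1000111 Δ3=1010111 | 3Δ
t=5: Δ0=1010111 Δ1=1010110 | 1Δ
t=6: Δ0=1010110 Δ1=1010111 Δ2=1010101 Δ3=1000101 | 3Δ
t=7: Δ0=1000101 Δ1=1000100 | 1Δ
t=8: Δ0=1000100 Δ1=1000101 Δ2=1000111 Δ3=1010111 | 3Δ
t=9: Δ0=1010111 Δ1=1010110 | 1Δ
t=10: Δ0=1010110 Δ1=1010111 Δ2=1010101 Δ3=1000101 | 3Δ
t=11: Δ0=1000101 Δ1=1000100 | 1Δ
t=12: Δ0=1000100 Δ1=1000101 Δ2=1000111 Δ3=1010111 | 3Δ
t=13: Δ0=1010111 Δ1=1010110 | 1Δ

0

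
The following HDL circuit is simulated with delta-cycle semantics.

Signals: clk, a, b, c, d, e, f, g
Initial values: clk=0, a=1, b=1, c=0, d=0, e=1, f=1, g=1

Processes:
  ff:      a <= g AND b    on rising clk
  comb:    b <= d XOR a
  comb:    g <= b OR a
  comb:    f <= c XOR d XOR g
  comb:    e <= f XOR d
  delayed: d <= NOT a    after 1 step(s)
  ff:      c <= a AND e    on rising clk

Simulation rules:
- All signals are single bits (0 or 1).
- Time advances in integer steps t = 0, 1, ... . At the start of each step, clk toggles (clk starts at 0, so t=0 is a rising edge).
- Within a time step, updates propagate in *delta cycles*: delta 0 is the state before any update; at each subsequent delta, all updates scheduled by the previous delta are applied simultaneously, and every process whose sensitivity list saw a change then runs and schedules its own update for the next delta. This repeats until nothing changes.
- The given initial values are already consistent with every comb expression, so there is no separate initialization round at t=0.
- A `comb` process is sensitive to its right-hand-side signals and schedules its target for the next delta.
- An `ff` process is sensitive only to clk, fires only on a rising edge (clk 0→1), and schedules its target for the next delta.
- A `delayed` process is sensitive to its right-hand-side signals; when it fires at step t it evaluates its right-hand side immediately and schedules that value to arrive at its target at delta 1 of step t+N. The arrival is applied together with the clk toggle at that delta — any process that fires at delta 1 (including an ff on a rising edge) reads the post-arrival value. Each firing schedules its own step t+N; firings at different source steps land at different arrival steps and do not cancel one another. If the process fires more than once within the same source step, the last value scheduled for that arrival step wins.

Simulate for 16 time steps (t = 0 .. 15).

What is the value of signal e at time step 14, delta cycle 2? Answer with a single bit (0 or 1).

[bits: c,a,b,clk,f,d,g,e]
t=0: Δ0=01101011 Δ1=01111011 Δ2=11111011 Δ3=11110011 Δ4=11110010 | 4Δ
t=1: Δ0=11110010 Δ1=11100010 | 1Δ
t=2: Δ0=11100010 Δ1=11110010 Δ2=01110010 Δ3=01111010 Δ4=01111011 | 4Δ
t=3: Δ0=01111011 Δ1=01101011 | 1Δ
t=4: Δ0=01101011 Δ1=01111011 Δ2=11111011 Δ3=11110011 Δ4=11110010 | 4Δ
t=5: Δ0=11110010 Δ1=11100010 | 1Δ
t=6: Δ0=11100010 Δ1=11110010 Δ2=01110010 Δ3=01111010 Δ4=01111011 | 4Δ
t=7: Δ0=01111011 Δ1=01101011 | 1Δ
t=8: Δ0=01101011 Δ1=01111011 Δ2=11111011 Δ3=11110011 Δ4=11110010 | 4Δ
t=9: Δ0=11110010 Δ1=11100010 | 1Δ
t=10: Δ0=11100010 Δ1=11110010 Δ2=01110010 Δ3=01111010 Δ4=01111011 | 4Δ
t=11: Δ0=01111011 Δ1=01101011 | 1Δ
t=12: Δ0=01101011 Δ1=01111011 Δ2=11111011 Δ3=11110011 Δ4=11110010 | 4Δ
t=13: Δ0=11110010 Δ1=11100010 | 1Δ
t=14: Δ0=11100010 Δ1=11110010 Δ2=01110010 Δ3=01111010 Δ4=01111011 | 4Δ
t=15: Δ0=01111011 Δ1=01101011 | 1Δ

0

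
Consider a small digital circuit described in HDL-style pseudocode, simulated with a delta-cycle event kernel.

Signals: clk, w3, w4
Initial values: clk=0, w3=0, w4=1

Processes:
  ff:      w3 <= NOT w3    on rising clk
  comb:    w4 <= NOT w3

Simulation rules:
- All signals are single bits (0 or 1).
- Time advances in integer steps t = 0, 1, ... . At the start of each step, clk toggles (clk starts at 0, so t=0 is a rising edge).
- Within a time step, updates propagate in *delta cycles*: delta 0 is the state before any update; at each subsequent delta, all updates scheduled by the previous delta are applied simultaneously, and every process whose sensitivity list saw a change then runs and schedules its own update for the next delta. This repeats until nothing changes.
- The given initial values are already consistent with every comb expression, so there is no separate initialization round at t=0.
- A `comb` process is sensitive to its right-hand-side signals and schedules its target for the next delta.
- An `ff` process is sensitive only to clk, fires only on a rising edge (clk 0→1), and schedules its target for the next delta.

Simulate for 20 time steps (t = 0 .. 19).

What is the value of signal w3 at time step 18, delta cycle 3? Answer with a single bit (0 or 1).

t0.Δ0 clk=0 w3=0 w4=1
t0.Δ1 clk=1 w3=0 w4=1
t0.Δ2 clk=1 w3=1 w4=1
t0.Δ3 clk=1 w3=1 w4=0
t1.Δ0 clk=1 w3=1 w4=0
t1.Δ1 clk=0 w3=1 w4=0
t2.Δ0 clk=0 w3=1 w4=0
t2.Δ1 clk=1 w3=1 w4=0
t2.Δ2 clk=1 w3=0 w4=0
t2.Δ3 clk=1 w3=0 w4=1
t3.Δ0 clk=1 w3=0 w4=1
t3.Δ1 clk=0 w3=0 w4=1
t4.Δ0 clk=0 w3=0 w4=1
t4.Δ1 clk=1 w3=0 w4=1
t4.Δ2 clk=1 w3=1 w4=1
t4.Δ3 clk=1 w3=1 w4=0
t5.Δ0 clk=1 w3=1 w4=0
t5.Δ1 clk=0 w3=1 w4=0
t6.Δ0 clk=0 w3=1 w4=0
t6.Δ1 clk=1 w3=1 w4=0
t6.Δ2 clk=1 w3=0 w4=0
t6.Δ3 clk=1 w3=0 w4=1
t7.Δ0 clk=1 w3=0 w4=1
t7.Δ1 clk=0 w3=0 w4=1
t8.Δ0 clk=0 w3=0 w4=1
t8.Δ1 clk=1 w3=0 w4=1
t8.Δ2 clk=1 w3=1 w4=1
t8.Δ3 clk=1 w3=1 w4=0
t9.Δ0 clk=1 w3=1 w4=0
t9.Δ1 clk=0 w3=1 w4=0
t10.Δ0 clk=0 w3=1 w4=0
t10.Δ1 clk=1 w3=1 w4=0
t10.Δ2 clk=1 w3=0 w4=0
t10.Δ3 clk=1 w3=0 w4=1
t11.Δ0 clk=1 w3=0 w4=1
t11.Δ1 clk=0 w3=0 w4=1
t12.Δ0 clk=0 w3=0 w4=1
t12.Δ1 clk=1 w3=0 w4=1
t12.Δ2 clk=1 w3=1 w4=1
t12.Δ3 clk=1 w3=1 w4=0
t13.Δ0 clk=1 w3=1 w4=0
t13.Δ1 clk=0 w3=1 w4=0
t14.Δ0 clk=0 w3=1 w4=0
t14.Δ1 clk=1 w3=1 w4=0
t14.Δ2 clk=1 w3=0 w4=0
t14.Δ3 clk=1 w3=0 w4=1
t15.Δ0 clk=1 w3=0 w4=1
t15.Δ1 clk=0 w3=0 w4=1
t16.Δ0 clk=0 w3=0 w4=1
t16.Δ1 clk=1 w3=0 w4=1
t16.Δ2 clk=1 w3=1 w4=1
t16.Δ3 clk=1 w3=1 w4=0
t17.Δ0 clk=1 w3=1 w4=0
t17.Δ1 clk=0 w3=1 w4=0
t18.Δ0 clk=0 w3=1 w4=0
t18.Δ1 clk=1 w3=1 w4=0
t18.Δ2 clk=1 w3=0 w4=0
t18.Δ3 clk=1 w3=0 w4=1
t19.Δ0 clk=1 w3=0 w4=1
t19.Δ1 clk=0 w3=0 w4=1

0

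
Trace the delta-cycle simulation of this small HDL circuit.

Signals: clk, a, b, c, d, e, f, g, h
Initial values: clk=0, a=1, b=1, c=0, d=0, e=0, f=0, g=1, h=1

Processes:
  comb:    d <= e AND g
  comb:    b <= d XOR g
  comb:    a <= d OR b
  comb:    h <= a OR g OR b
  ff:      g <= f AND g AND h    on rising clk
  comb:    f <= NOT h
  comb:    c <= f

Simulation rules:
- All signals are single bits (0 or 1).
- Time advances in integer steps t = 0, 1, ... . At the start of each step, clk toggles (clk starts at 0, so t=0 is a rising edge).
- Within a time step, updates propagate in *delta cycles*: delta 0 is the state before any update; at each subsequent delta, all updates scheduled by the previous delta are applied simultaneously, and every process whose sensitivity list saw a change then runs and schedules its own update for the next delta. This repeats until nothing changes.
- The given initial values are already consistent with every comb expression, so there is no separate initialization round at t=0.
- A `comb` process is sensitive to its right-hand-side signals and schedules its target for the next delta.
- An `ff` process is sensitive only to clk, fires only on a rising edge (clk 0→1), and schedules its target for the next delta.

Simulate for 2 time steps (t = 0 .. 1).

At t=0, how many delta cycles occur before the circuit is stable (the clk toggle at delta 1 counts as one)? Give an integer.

7

t0.Δ0 c=0 b=1 g=1 clk=0 e=0 d=0 h=1 a=1 f=0
t0.Δ1 c=0 b=1 g=1 clk=1 e=0 d=0 h=1 a=1 f=0
t0.Δ2 c=0 b=1 g=0 clk=1 e=0 d=0 h=1 a=1 f=0
t0.Δ3 c=0 b=0 g=0 clk=1 e=0 d=0 h=1 a=1 f=0
t0.Δ4 c=0 b=0 g=0 clk=1 e=0 d=0 h=1 a=0 f=0
t0.Δ5 c=0 b=0 g=0 clk=1 e=0 d=0 h=0 a=0 f=0
t0.Δ6 c=0 b=0 g=0 clk=1 e=0 d=0 h=0 a=0 f=1
t0.Δ7 c=1 b=0 g=0 clk=1 e=0 d=0 h=0 a=0 f=1
t1.Δ0 c=1 b=0 g=0 clk=1 e=0 d=0 h=0 a=0 f=1
t1.Δ1 c=1 b=0 g=0 clk=0 e=0 d=0 h=0 a=0 f=1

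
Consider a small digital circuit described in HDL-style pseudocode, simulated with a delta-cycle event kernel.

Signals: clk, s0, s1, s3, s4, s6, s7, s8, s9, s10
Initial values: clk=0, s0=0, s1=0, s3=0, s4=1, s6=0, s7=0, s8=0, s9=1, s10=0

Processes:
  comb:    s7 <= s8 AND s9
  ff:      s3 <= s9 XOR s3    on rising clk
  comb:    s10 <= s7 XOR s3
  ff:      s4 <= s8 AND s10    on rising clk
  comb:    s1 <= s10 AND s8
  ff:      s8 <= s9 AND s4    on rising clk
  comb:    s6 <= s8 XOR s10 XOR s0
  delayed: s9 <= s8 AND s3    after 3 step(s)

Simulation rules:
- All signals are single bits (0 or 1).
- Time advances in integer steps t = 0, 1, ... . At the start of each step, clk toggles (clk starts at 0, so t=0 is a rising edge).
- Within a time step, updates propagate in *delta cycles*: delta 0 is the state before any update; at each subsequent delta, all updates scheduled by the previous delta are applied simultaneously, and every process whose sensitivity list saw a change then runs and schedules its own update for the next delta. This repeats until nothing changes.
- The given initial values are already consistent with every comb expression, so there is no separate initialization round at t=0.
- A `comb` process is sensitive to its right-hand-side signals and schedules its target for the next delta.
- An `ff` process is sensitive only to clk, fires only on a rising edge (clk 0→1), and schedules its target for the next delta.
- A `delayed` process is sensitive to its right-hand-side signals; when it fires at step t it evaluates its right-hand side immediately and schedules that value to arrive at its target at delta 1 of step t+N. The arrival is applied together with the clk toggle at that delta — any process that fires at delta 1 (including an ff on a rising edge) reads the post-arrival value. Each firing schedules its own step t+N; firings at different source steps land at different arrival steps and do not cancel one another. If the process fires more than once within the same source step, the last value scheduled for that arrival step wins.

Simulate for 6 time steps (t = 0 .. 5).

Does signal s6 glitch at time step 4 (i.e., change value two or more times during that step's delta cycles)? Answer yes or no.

t=0 Δ0: s1=0 s7=0 s3=0 s9=1 s10=0 s8=0 s0=0 clk=0 s6=0 s4=1
  Δ1: clk:0→1
  Δ2: s3:0→1, s8:0→1, s4:1→0
  Δ3: s7:0→1, s10:0→1, s6:0→1
  Δ4: s1:0→1, s10:1→0, s6:1→0
  Δ5: s1:1→0, s6:0→1
  (5Δ to stable)
t=1 Δ0: s1=0 s7=1 s3=1 s9=1 s10=0 s8=1 s0=0 clk=1 s6=1 s4=0
  Δ1: clk:1→0
  (1Δ to stable)
t=2 Δ0: s1=0 s7=1 s3=1 s9=1 s10=0 s8=1 s0=0 clk=0 s6=1 s4=0
  Δ1: clk:0→1
  Δ2: s3:1→0, s8:1→0
  Δ3: s7:1→0, s10:0→1, s6:1→0
  Δ4: s10:1→0, s6:0→1
  Δ5: s6:1→0
  (5Δ to stable)
t=3 Δ0: s1=0 s7=0 s3=0 s9=1 s10=0 s8=0 s0=0 clk=1 s6=0 s4=0
  Δ1: clk:1→0
  (1Δ to stable)
t=4 Δ0: s1=0 s7=0 s3=0 s9=1 s10=0 s8=0 s0=0 clk=0 s6=0 s4=0
  Δ1: clk:0→1
  Δ2: s3:0→1
  Δ3: s10:0→1
  Δ4: s6:0→1
  (4Δ to stable)
t=5 Δ0: s1=0 s7=0 s3=1 s9=1 s10=1 s8=0 s0=0 clk=1 s6=1 s4=0
  Δ1: s9:1→0, clk:1→0
  (1Δ to stable)

no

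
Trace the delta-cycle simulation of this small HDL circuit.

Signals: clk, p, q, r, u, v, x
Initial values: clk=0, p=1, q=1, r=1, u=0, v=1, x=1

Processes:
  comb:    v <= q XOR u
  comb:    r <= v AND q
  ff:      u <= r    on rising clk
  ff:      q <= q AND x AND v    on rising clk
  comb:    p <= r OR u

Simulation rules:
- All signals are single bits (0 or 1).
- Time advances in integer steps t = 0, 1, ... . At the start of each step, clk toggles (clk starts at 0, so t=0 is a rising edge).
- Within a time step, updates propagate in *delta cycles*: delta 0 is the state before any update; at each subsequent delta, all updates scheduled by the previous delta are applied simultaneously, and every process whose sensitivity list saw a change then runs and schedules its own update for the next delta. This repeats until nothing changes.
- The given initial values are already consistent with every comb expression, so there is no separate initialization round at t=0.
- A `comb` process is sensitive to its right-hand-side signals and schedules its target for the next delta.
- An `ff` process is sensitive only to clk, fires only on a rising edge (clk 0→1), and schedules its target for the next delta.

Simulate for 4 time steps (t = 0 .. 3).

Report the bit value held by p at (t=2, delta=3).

0

t=0 Δ0: p=1 v=1 u=0 r=1 x=1 q=1 clk=0
  Δ1: clk:0→1
  Δ2: u:0→1
  Δ3: v:1→0
  Δ4: r:1→0
  (4Δ to stable)
t=1 Δ0: p=1 v=0 u=1 r=0 x=1 q=1 clk=1
  Δ1: clk:1→0
  (1Δ to stable)
t=2 Δ0: p=1 v=0 u=1 r=0 x=1 q=1 clk=0
  Δ1: clk:0→1
  Δ2: u:1→0, q:1→0
  Δ3: p:1→0
  (3Δ to stable)
t=3 Δ0: p=0 v=0 u=0 r=0 x=1 q=0 clk=1
  Δ1: clk:1→0
  (1Δ to stable)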